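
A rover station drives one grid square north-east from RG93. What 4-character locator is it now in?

AG04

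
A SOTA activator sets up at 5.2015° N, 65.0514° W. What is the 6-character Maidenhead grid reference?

Add 180° to longitude and 90° to latitude: 114.9486, 95.2015.
Field: lon ⌊114.9486/20⌋ = 5 → F; lat ⌊95.2015/10⌋ = 9 → J.
Square: lon ⌊14.9486/2⌋ = 7; lat ⌊5.2015/1⌋ = 5.
Subsquare: lon ⌊0.9486/0.0833333⌋ = 11 → l; lat ⌊0.2015/0.0416667⌋ = 4 → e.

FJ75le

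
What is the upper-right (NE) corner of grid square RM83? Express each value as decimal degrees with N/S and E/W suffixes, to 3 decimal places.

34.000° N, 178.000° E

Field R=17, M=12: +17·20° lon, +12·10° lat → SW at lon 160°, lat 30°.
Square 8, 3: +8·2° lon, +3·1° lat → SW at lon 176°, lat 33°.
Cell spans 2° lon × 1° lat. NE corner is SW corner plus one full cell.
latitude 34.000° N, longitude 178.000° E.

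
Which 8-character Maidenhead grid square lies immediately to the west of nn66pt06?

NN66ot96

Longitude extended square 0; −1 → -1, wraps to 9, carry into subsquare.
Longitude subsquare p = 15; −1 → 14 = o.
The latitude characters are unchanged.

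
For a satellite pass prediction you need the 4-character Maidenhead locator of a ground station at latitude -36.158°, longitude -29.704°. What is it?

HF53

Add 180° to longitude and 90° to latitude: 150.30, 53.84.
Field: 150.30/20 → 7 → H, 53.84/10 → 5 → F; chars HF.
Square: 10.30/2 → 5, 3.84/1 → 3; chars 53.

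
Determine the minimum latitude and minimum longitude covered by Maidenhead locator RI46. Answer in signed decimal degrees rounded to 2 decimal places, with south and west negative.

-4.00, 168.00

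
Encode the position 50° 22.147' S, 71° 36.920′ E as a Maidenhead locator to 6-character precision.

Add 180° to longitude and 90° to latitude: 251.6153, 39.6309.
Field: lon ⌊251.6153/20⌋ = 12 → M; lat ⌊39.6309/10⌋ = 3 → D.
Square: lon ⌊11.6153/2⌋ = 5; lat ⌊9.6309/1⌋ = 9.
Subsquare: lon ⌊1.6153/0.0833333⌋ = 19 → t; lat ⌊0.6309/0.0416667⌋ = 15 → p.

MD59tp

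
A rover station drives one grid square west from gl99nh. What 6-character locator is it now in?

Longitude subsquare n = 13; −1 → 12 = m.
The latitude characters are unchanged.

GL99mh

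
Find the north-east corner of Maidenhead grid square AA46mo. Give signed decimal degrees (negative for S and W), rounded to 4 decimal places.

-83.3750, -170.9167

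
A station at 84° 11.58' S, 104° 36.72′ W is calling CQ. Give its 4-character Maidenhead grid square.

DA75

Offset from 180°W / 90°S: lon 75.39°, lat 5.81°.
Field (20°×10°, letters A–R): lon ⌊75.39/20⌋ = 3 → D; lat ⌊5.81/10⌋ = 0 → A.
Square (2°×1°, digits 0–9): lon ⌊15.39/2⌋ = 7; lat ⌊5.81/1⌋ = 5.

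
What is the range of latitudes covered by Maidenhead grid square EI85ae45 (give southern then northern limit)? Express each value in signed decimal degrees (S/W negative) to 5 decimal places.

-4.81250, -4.80833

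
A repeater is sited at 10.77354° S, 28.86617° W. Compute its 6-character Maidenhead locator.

HH59nf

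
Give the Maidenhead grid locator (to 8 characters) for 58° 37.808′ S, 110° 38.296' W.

DD41qi38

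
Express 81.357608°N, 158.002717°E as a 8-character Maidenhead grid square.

QR91ai05

Add 180° to longitude and 90° to latitude: 338.00272, 171.35761.
Field: lon ⌊338.00272/20⌋ = 16 → Q; lat ⌊171.35761/10⌋ = 17 → R.
Square: lon ⌊18.00272/2⌋ = 9; lat ⌊1.35761/1⌋ = 1.
Subsquare: lon ⌊0.00272/0.0833333⌋ = 0 → a; lat ⌊0.35761/0.0416667⌋ = 8 → i.
Extended square: lon ⌊0.00272/0.00833333⌋ = 0; lat ⌊0.02427/0.00416667⌋ = 5.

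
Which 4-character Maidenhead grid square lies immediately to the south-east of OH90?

PG09

Longitude square 9; +1 → 10, wraps to 0, carry into field.
Longitude field O = 14; +1 → 15 = P.
Latitude square 0; −1 → -1, wraps to 9, carry into field.
Latitude field H = 7; −1 → 6 = G.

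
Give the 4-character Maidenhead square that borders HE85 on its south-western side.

HE74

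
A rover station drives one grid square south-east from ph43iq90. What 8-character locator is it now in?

PH43jp09

Longitude extended square 9; +1 → 10, wraps to 0, carry into subsquare.
Longitude subsquare i = 8; +1 → 9 = j.
Latitude extended square 0; −1 → -1, wraps to 9, carry into subsquare.
Latitude subsquare q = 16; −1 → 15 = p.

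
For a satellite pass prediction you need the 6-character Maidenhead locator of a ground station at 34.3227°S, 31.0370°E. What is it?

Shift to the Maidenhead origin (180°W, 90°S): lon 211.0370, lat 55.6773.
Field: lon ⌊211.0370/20⌋ = 10 → K; lat ⌊55.6773/10⌋ = 5 → F.
Square: lon ⌊11.0370/2⌋ = 5; lat ⌊5.6773/1⌋ = 5.
Subsquare: lon ⌊1.0370/0.0833333⌋ = 12 → m; lat ⌊0.6773/0.0416667⌋ = 16 → q.

KF55mq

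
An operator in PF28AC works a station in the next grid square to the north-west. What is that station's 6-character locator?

Longitude subsquare a = 0; −1 → -1, wraps to 23 = x, carry into square.
Longitude square 2; −1 → 1.
Latitude subsquare c = 2; +1 → 3 = d.

PF18xd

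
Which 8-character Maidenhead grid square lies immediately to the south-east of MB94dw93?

MB94ew02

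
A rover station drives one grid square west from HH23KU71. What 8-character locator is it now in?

HH23ku61

Longitude extended square 7; −1 → 6.
The latitude characters are unchanged.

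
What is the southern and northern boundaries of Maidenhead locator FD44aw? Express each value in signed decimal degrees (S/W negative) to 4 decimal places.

Field F=5, D=3: +5·20° lon, +3·10° lat → SW at lon -80°, lat -60°.
Square 4, 4: +4·2° lon, +4·1° lat → SW at lon -72°, lat -56°.
Subsquare a=0, w=22: +0·0.0833333° lon, +22·0.0416667° lat → SW at lon -72°, lat -55.0833°.
Cell spans 0.0833333° lon × 0.0416667° lat.
south -55.0833, north -55.0417.

-55.0833, -55.0417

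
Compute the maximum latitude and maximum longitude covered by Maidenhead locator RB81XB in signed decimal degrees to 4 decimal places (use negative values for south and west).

Field R=17, B=1: +17·20° lon, +1·10° lat → SW at lon 160°, lat -80°.
Square 8, 1: +8·2° lon, +1·1° lat → SW at lon 176°, lat -79°.
Subsquare x=23, b=1: +23·0.0833333° lon, +1·0.0416667° lat → SW at lon 177.917°, lat -78.9583°.
Cell spans 0.0833333° lon × 0.0416667° lat. NE corner is SW corner plus one full cell.
latitude -78.9167, longitude 178.0000.

-78.9167, 178.0000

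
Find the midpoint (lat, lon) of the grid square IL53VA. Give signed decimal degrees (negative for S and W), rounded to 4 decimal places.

Field I=8, L=11: +8·20° lon, +11·10° lat → SW at lon -20°, lat 20°.
Square 5, 3: +5·2° lon, +3·1° lat → SW at lon -10°, lat 23°.
Subsquare v=21, a=0: +21·0.0833333° lon, +0·0.0416667° lat → SW at lon -8.25°, lat 23°.
Cell spans 0.0833333° lon × 0.0416667° lat. Centre is SW corner plus half of each.
latitude 23.0208, longitude -8.2083.

23.0208, -8.2083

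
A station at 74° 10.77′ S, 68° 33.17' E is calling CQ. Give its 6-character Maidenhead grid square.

MB45gt

Add 180° to longitude and 90° to latitude: 248.5528, 15.8205.
Field: 248.5528/20 → 12 → M, 15.8205/10 → 1 → B; chars MB.
Square: 8.5528/2 → 4, 5.8205/1 → 5; chars 45.
Subsquare: 0.5528/0.0833333 → 6 → g, 0.8205/0.0416667 → 19 → t; chars gt.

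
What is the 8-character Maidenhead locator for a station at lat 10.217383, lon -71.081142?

FK40lf02

Add 180° to longitude and 90° to latitude: 108.91886, 100.21738.
Field (20°×10°, letters A–R): lon ⌊108.91886/20⌋ = 5 → F; lat ⌊100.21738/10⌋ = 10 → K.
Square (2°×1°, digits 0–9): lon ⌊8.91886/2⌋ = 4; lat ⌊0.21738/1⌋ = 0.
Subsquare (5′×2.5′, letters a–x): lon ⌊0.91886/0.0833333⌋ = 11 → l; lat ⌊0.21738/0.0416667⌋ = 5 → f.
Extended square (30″×15″, digits 0–9): lon ⌊0.00219/0.00833333⌋ = 0; lat ⌊0.00905/0.00416667⌋ = 2.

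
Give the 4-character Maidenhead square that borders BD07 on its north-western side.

Longitude square 0; −1 → -1, wraps to 9, carry into field.
Longitude field B = 1; −1 → 0 = A.
Latitude square 7; +1 → 8.

AD98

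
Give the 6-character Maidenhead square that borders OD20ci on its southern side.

OD20ch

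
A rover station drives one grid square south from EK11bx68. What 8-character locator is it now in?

Latitude extended square 8; −1 → 7.
The longitude characters are unchanged.

EK11bx67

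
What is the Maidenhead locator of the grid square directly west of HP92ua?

HP92ta

Longitude subsquare u = 20; −1 → 19 = t.
The latitude characters are unchanged.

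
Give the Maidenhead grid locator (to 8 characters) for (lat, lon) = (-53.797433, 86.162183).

Offset from 180°W / 90°S: lon 266.16218°, lat 36.20257°.
Field: 266.16218/20 → 13 → N, 36.20257/10 → 3 → D; chars ND.
Square: 6.16218/2 → 3, 6.20257/1 → 6; chars 36.
Subsquare: 0.16218/0.0833333 → 1 → b, 0.20257/0.0416667 → 4 → e; chars be.
Extended square: 0.07885/0.00833333 → 9, 0.03590/0.00416667 → 8; chars 98.

ND36be98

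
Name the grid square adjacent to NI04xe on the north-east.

NI14af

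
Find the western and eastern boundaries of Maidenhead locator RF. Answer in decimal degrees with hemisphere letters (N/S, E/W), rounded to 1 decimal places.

Field R=17, F=5: +17·20° lon, +5·10° lat → SW at lon 160°, lat -40°.
Cell spans 20° lon × 10° lat.
west 160.0° E, east 180.0° E.

160.0° E, 180.0° E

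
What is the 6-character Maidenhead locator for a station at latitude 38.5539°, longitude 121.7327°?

PM08un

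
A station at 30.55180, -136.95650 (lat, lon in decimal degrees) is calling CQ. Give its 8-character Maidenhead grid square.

Shift to the Maidenhead origin (180°W, 90°S): lon 43.04350, lat 120.55180.
Field: lon ⌊43.04350/20⌋ = 2 → C; lat ⌊120.55180/10⌋ = 12 → M.
Square: lon ⌊3.04350/2⌋ = 1; lat ⌊0.55180/1⌋ = 0.
Subsquare: lon ⌊1.04350/0.0833333⌋ = 12 → m; lat ⌊0.55180/0.0416667⌋ = 13 → n.
Extended square: lon ⌊0.04350/0.00833333⌋ = 5; lat ⌊0.01013/0.00416667⌋ = 2.

CM10mn52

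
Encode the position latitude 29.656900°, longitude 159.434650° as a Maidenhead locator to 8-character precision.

QL99rp27

Shift to the Maidenhead origin (180°W, 90°S): lon 339.43465, lat 119.65690.
Field (20°×10°, letters A–R): 339.43465/20 → 16 → Q, 119.65690/10 → 11 → L; chars QL.
Square (2°×1°, digits 0–9): 19.43465/2 → 9, 9.65690/1 → 9; chars 99.
Subsquare (5′×2.5′, letters a–x): 1.43465/0.0833333 → 17 → r, 0.65690/0.0416667 → 15 → p; chars rp.
Extended square (30″×15″, digits 0–9): 0.01798/0.00833333 → 2, 0.03190/0.00416667 → 7; chars 27.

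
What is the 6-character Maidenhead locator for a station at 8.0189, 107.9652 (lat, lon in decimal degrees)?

Offset from 180°W / 90°S: lon 287.9652°, lat 98.0189°.
Field (20°×10°, letters A–R): 287.9652/20 → 14 → O, 98.0189/10 → 9 → J; chars OJ.
Square (2°×1°, digits 0–9): 7.9652/2 → 3, 8.0189/1 → 8; chars 38.
Subsquare (5′×2.5′, letters a–x): 1.9652/0.0833333 → 23 → x, 0.0189/0.0416667 → 0 → a; chars xa.

OJ38xa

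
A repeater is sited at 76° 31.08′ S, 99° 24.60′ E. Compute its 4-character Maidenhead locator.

NB93

Add 180° to longitude and 90° to latitude: 279.41, 13.48.
Field: 279.41/20 → 13 → N, 13.48/10 → 1 → B; chars NB.
Square: 19.41/2 → 9, 3.48/1 → 3; chars 93.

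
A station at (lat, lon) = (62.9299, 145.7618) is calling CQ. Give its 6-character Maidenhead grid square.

QP22vw

Add 180° to longitude and 90° to latitude: 325.7618, 152.9299.
Field (20°×10°, letters A–R): 325.7618/20 → 16 → Q, 152.9299/10 → 15 → P; chars QP.
Square (2°×1°, digits 0–9): 5.7618/2 → 2, 2.9299/1 → 2; chars 22.
Subsquare (5′×2.5′, letters a–x): 1.7618/0.0833333 → 21 → v, 0.9299/0.0416667 → 22 → w; chars vw.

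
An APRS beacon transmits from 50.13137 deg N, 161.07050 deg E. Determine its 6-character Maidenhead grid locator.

Offset from 180°W / 90°S: lon 341.0705°, lat 140.1314°.
Field: lon ⌊341.0705/20⌋ = 17 → R; lat ⌊140.1314/10⌋ = 14 → O.
Square: lon ⌊1.0705/2⌋ = 0; lat ⌊0.1314/1⌋ = 0.
Subsquare: lon ⌊1.0705/0.0833333⌋ = 12 → m; lat ⌊0.1314/0.0416667⌋ = 3 → d.

RO00md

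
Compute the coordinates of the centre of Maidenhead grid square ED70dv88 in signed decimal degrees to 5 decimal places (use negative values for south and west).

-59.08958, -85.67917

Field E=4, D=3: +4·20° lon, +3·10° lat → SW at lon -100°, lat -60°.
Square 7, 0: +7·2° lon, +0·1° lat → SW at lon -86°, lat -60°.
Subsquare d=3, v=21: +3·0.0833333° lon, +21·0.0416667° lat → SW at lon -85.75°, lat -59.125°.
Extended square 8, 8: +8·0.00833333° lon, +8·0.00416667° lat → SW at lon -85.6833°, lat -59.0917°.
Cell spans 0.00833333° lon × 0.00416667° lat. Centre is SW corner plus half of each.
latitude -59.08958, longitude -85.67917.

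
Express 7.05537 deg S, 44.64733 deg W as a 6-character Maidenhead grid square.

Shift to the Maidenhead origin (180°W, 90°S): lon 135.3527, lat 82.9446.
Field (20°×10°, letters A–R): 135.3527/20 → 6 → G, 82.9446/10 → 8 → I; chars GI.
Square (2°×1°, digits 0–9): 15.3527/2 → 7, 2.9446/1 → 2; chars 72.
Subsquare (5′×2.5′, letters a–x): 1.3527/0.0833333 → 16 → q, 0.9446/0.0416667 → 22 → w; chars qw.

GI72qw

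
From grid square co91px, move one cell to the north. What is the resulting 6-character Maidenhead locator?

Latitude subsquare x = 23; +1 → 24, wraps to 0 = a, carry into square.
Latitude square 1; +1 → 2.
The longitude characters are unchanged.

CO92pa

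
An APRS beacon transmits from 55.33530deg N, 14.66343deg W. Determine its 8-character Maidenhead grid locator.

Add 180° to longitude and 90° to latitude: 165.33657, 145.33530.
Field: 165.33657/20 → 8 → I, 145.33530/10 → 14 → O; chars IO.
Square: 5.33657/2 → 2, 5.33530/1 → 5; chars 25.
Subsquare: 1.33657/0.0833333 → 16 → q, 0.33530/0.0416667 → 8 → i; chars qi.
Extended square: 0.00324/0.00833333 → 0, 0.00197/0.00416667 → 0; chars 00.

IO25qi00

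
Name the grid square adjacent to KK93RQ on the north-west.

Longitude subsquare r = 17; −1 → 16 = q.
Latitude subsquare q = 16; +1 → 17 = r.

KK93qr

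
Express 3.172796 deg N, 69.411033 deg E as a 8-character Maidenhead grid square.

MJ43qe91

Offset from 180°W / 90°S: lon 249.41103°, lat 93.17280°.
Field: 249.41103/20 → 12 → M, 93.17280/10 → 9 → J; chars MJ.
Square: 9.41103/2 → 4, 3.17280/1 → 3; chars 43.
Subsquare: 1.41103/0.0833333 → 16 → q, 0.17280/0.0416667 → 4 → e; chars qe.
Extended square: 0.07770/0.00833333 → 9, 0.00613/0.00416667 → 1; chars 91.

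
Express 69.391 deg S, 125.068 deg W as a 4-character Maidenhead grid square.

Add 180° to longitude and 90° to latitude: 54.93, 20.61.
Field: lon ⌊54.93/20⌋ = 2 → C; lat ⌊20.61/10⌋ = 2 → C.
Square: lon ⌊14.93/2⌋ = 7; lat ⌊0.61/1⌋ = 0.

CC70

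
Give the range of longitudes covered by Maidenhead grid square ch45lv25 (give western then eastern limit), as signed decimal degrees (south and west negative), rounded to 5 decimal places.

Field C=2, H=7: +2·20° lon, +7·10° lat → SW at lon -140°, lat -20°.
Square 4, 5: +4·2° lon, +5·1° lat → SW at lon -132°, lat -15°.
Subsquare l=11, v=21: +11·0.0833333° lon, +21·0.0416667° lat → SW at lon -131.083°, lat -14.125°.
Extended square 2, 5: +2·0.00833333° lon, +5·0.00416667° lat → SW at lon -131.067°, lat -14.1042°.
Cell spans 0.00833333° lon × 0.00416667° lat.
west -131.06667, east -131.05833.

-131.06667, -131.05833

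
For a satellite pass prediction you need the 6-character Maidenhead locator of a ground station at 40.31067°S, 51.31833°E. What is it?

LE59pq

Offset from 180°W / 90°S: lon 231.3183°, lat 49.6893°.
Field: 231.3183/20 → 11 → L, 49.6893/10 → 4 → E; chars LE.
Square: 11.3183/2 → 5, 9.6893/1 → 9; chars 59.
Subsquare: 1.3183/0.0833333 → 15 → p, 0.6893/0.0416667 → 16 → q; chars pq.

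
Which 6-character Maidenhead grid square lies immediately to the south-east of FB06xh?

Longitude subsquare x = 23; +1 → 24, wraps to 0 = a, carry into square.
Longitude square 0; +1 → 1.
Latitude subsquare h = 7; −1 → 6 = g.

FB16ag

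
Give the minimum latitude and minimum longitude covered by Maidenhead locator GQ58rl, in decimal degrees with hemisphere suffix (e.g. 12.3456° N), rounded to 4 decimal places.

78.4583° N, 48.5833° W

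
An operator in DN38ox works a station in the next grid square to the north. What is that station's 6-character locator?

Latitude subsquare x = 23; +1 → 24, wraps to 0 = a, carry into square.
Latitude square 8; +1 → 9.
The longitude characters are unchanged.

DN39oa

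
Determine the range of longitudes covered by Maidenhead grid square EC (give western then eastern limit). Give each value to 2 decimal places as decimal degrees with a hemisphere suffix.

Field E=4, C=2: +4·20° lon, +2·10° lat → SW at lon -100°, lat -70°.
Cell spans 20° lon × 10° lat.
west 100.00° W, east 80.00° W.

100.00° W, 80.00° W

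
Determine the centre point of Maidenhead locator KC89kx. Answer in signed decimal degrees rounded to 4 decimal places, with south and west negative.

-60.0208, 36.8750

Field K=10, C=2: +10·20° lon, +2·10° lat → SW at lon 20°, lat -70°.
Square 8, 9: +8·2° lon, +9·1° lat → SW at lon 36°, lat -61°.
Subsquare k=10, x=23: +10·0.0833333° lon, +23·0.0416667° lat → SW at lon 36.8333°, lat -60.0417°.
Cell spans 0.0833333° lon × 0.0416667° lat. Centre is SW corner plus half of each.
latitude -60.0208, longitude 36.8750.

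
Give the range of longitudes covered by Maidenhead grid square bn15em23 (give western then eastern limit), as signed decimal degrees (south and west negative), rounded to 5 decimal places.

-157.65000, -157.64167

Field B=1, N=13: +1·20° lon, +13·10° lat → SW at lon -160°, lat 40°.
Square 1, 5: +1·2° lon, +5·1° lat → SW at lon -158°, lat 45°.
Subsquare e=4, m=12: +4·0.0833333° lon, +12·0.0416667° lat → SW at lon -157.667°, lat 45.5°.
Extended square 2, 3: +2·0.00833333° lon, +3·0.00416667° lat → SW at lon -157.65°, lat 45.5125°.
Cell spans 0.00833333° lon × 0.00416667° lat.
west -157.65000, east -157.64167.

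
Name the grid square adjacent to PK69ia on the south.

Latitude subsquare a = 0; −1 → -1, wraps to 23 = x, carry into square.
Latitude square 9; −1 → 8.
The longitude characters are unchanged.

PK68ix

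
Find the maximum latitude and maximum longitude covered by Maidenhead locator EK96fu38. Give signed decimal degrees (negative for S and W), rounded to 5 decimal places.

Field E=4, K=10: +4·20° lon, +10·10° lat → SW at lon -100°, lat 10°.
Square 9, 6: +9·2° lon, +6·1° lat → SW at lon -82°, lat 16°.
Subsquare f=5, u=20: +5·0.0833333° lon, +20·0.0416667° lat → SW at lon -81.5833°, lat 16.8333°.
Extended square 3, 8: +3·0.00833333° lon, +8·0.00416667° lat → SW at lon -81.5583°, lat 16.8667°.
Cell spans 0.00833333° lon × 0.00416667° lat. NE corner is SW corner plus one full cell.
latitude 16.87083, longitude -81.55000.

16.87083, -81.55000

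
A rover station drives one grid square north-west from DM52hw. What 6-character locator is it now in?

DM52gx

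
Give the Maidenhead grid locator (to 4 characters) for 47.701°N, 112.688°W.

DN37

Shift to the Maidenhead origin (180°W, 90°S): lon 67.31, lat 137.70.
Field: 67.31/20 → 3 → D, 137.70/10 → 13 → N; chars DN.
Square: 7.31/2 → 3, 7.70/1 → 7; chars 37.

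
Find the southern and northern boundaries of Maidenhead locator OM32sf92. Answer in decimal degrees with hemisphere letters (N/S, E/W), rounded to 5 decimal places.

32.21667° N, 32.22083° N

Field O=14, M=12: +14·20° lon, +12·10° lat → SW at lon 100°, lat 30°.
Square 3, 2: +3·2° lon, +2·1° lat → SW at lon 106°, lat 32°.
Subsquare s=18, f=5: +18·0.0833333° lon, +5·0.0416667° lat → SW at lon 107.5°, lat 32.2083°.
Extended square 9, 2: +9·0.00833333° lon, +2·0.00416667° lat → SW at lon 107.575°, lat 32.2167°.
Cell spans 0.00833333° lon × 0.00416667° lat.
south 32.21667° N, north 32.22083° N.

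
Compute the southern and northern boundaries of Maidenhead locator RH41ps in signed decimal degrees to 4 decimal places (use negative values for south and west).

-18.2500, -18.2083

Field R=17, H=7: +17·20° lon, +7·10° lat → SW at lon 160°, lat -20°.
Square 4, 1: +4·2° lon, +1·1° lat → SW at lon 168°, lat -19°.
Subsquare p=15, s=18: +15·0.0833333° lon, +18·0.0416667° lat → SW at lon 169.25°, lat -18.25°.
Cell spans 0.0833333° lon × 0.0416667° lat.
south -18.2500, north -18.2083.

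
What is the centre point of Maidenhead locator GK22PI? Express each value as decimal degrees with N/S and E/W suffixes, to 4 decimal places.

12.3542° N, 54.7083° W

Field G=6, K=10: +6·20° lon, +10·10° lat → SW at lon -60°, lat 10°.
Square 2, 2: +2·2° lon, +2·1° lat → SW at lon -56°, lat 12°.
Subsquare p=15, i=8: +15·0.0833333° lon, +8·0.0416667° lat → SW at lon -54.75°, lat 12.3333°.
Cell spans 0.0833333° lon × 0.0416667° lat. Centre is SW corner plus half of each.
latitude 12.3542° N, longitude 54.7083° W.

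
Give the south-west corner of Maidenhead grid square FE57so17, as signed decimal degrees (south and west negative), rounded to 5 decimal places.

-42.38750, -68.49167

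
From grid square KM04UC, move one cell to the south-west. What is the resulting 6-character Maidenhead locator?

Longitude subsquare u = 20; −1 → 19 = t.
Latitude subsquare c = 2; −1 → 1 = b.

KM04tb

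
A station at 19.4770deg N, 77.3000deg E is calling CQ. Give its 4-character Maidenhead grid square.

MK89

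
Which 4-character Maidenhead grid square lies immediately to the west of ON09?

Longitude square 0; −1 → -1, wraps to 9, carry into field.
Longitude field O = 14; −1 → 13 = N.
The latitude characters are unchanged.

NN99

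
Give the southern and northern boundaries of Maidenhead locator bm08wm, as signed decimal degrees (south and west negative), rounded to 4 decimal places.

Field B=1, M=12: +1·20° lon, +12·10° lat → SW at lon -160°, lat 30°.
Square 0, 8: +0·2° lon, +8·1° lat → SW at lon -160°, lat 38°.
Subsquare w=22, m=12: +22·0.0833333° lon, +12·0.0416667° lat → SW at lon -158.167°, lat 38.5°.
Cell spans 0.0833333° lon × 0.0416667° lat.
south 38.5000, north 38.5417.

38.5000, 38.5417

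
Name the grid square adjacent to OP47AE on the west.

OP37xe

Longitude subsquare a = 0; −1 → -1, wraps to 23 = x, carry into square.
Longitude square 4; −1 → 3.
The latitude characters are unchanged.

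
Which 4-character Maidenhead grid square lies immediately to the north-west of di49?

DJ30

Longitude square 4; −1 → 3.
Latitude square 9; +1 → 10, wraps to 0, carry into field.
Latitude field I = 8; +1 → 9 = J.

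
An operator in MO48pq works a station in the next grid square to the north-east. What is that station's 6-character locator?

MO48qr

Longitude subsquare p = 15; +1 → 16 = q.
Latitude subsquare q = 16; +1 → 17 = r.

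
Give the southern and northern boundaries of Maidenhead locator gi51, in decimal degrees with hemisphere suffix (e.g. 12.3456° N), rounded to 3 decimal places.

9.000° S, 8.000° S

Field G=6, I=8: +6·20° lon, +8·10° lat → SW at lon -60°, lat -10°.
Square 5, 1: +5·2° lon, +1·1° lat → SW at lon -50°, lat -9°.
Cell spans 2° lon × 1° lat.
south 9.000° S, north 8.000° S.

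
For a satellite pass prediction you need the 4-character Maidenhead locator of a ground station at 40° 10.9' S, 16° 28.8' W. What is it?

IE19

Shift to the Maidenhead origin (180°W, 90°S): lon 163.52, lat 49.82.
Field (20°×10°, letters A–R): 163.52/20 → 8 → I, 49.82/10 → 4 → E; chars IE.
Square (2°×1°, digits 0–9): 3.52/2 → 1, 9.82/1 → 9; chars 19.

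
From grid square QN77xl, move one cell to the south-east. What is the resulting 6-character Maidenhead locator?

QN87ak

Longitude subsquare x = 23; +1 → 24, wraps to 0 = a, carry into square.
Longitude square 7; +1 → 8.
Latitude subsquare l = 11; −1 → 10 = k.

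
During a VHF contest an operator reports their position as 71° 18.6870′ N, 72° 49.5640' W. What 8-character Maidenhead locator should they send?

FQ31oh04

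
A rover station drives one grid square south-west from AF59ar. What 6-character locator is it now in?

AF49xq

Longitude subsquare a = 0; −1 → -1, wraps to 23 = x, carry into square.
Longitude square 5; −1 → 4.
Latitude subsquare r = 17; −1 → 16 = q.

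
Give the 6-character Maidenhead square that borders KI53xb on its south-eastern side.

Longitude subsquare x = 23; +1 → 24, wraps to 0 = a, carry into square.
Longitude square 5; +1 → 6.
Latitude subsquare b = 1; −1 → 0 = a.

KI63aa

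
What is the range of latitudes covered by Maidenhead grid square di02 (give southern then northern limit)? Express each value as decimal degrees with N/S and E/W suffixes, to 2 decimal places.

8.00° S, 7.00° S

Field D=3, I=8: +3·20° lon, +8·10° lat → SW at lon -120°, lat -10°.
Square 0, 2: +0·2° lon, +2·1° lat → SW at lon -120°, lat -8°.
Cell spans 2° lon × 1° lat.
south 8.00° S, north 7.00° S.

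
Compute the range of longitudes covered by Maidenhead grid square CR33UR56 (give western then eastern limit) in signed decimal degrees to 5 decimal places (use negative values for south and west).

Field C=2, R=17: +2·20° lon, +17·10° lat → SW at lon -140°, lat 80°.
Square 3, 3: +3·2° lon, +3·1° lat → SW at lon -134°, lat 83°.
Subsquare u=20, r=17: +20·0.0833333° lon, +17·0.0416667° lat → SW at lon -132.333°, lat 83.7083°.
Extended square 5, 6: +5·0.00833333° lon, +6·0.00416667° lat → SW at lon -132.292°, lat 83.7333°.
Cell spans 0.00833333° lon × 0.00416667° lat.
west -132.29167, east -132.28333.

-132.29167, -132.28333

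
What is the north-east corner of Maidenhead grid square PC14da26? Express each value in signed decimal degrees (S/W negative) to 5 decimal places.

-65.97083, 122.27500

Field P=15, C=2: +15·20° lon, +2·10° lat → SW at lon 120°, lat -70°.
Square 1, 4: +1·2° lon, +4·1° lat → SW at lon 122°, lat -66°.
Subsquare d=3, a=0: +3·0.0833333° lon, +0·0.0416667° lat → SW at lon 122.25°, lat -66°.
Extended square 2, 6: +2·0.00833333° lon, +6·0.00416667° lat → SW at lon 122.267°, lat -65.975°.
Cell spans 0.00833333° lon × 0.00416667° lat. NE corner is SW corner plus one full cell.
latitude -65.97083, longitude 122.27500.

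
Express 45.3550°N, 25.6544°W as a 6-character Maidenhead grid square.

HN75ei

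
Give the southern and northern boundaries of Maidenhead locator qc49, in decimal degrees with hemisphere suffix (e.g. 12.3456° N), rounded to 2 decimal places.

Field Q=16, C=2: +16·20° lon, +2·10° lat → SW at lon 140°, lat -70°.
Square 4, 9: +4·2° lon, +9·1° lat → SW at lon 148°, lat -61°.
Cell spans 2° lon × 1° lat.
south 61.00° S, north 60.00° S.

61.00° S, 60.00° S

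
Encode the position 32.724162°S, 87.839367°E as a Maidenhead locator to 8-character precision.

NF37wg06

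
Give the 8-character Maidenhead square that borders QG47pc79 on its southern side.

Latitude extended square 9; −1 → 8.
The longitude characters are unchanged.

QG47pc78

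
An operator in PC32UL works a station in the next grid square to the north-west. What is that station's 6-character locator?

PC32tm

Longitude subsquare u = 20; −1 → 19 = t.
Latitude subsquare l = 11; +1 → 12 = m.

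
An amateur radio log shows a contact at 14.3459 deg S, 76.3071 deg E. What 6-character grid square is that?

MH85dp

Shift to the Maidenhead origin (180°W, 90°S): lon 256.3071, lat 75.6541.
Field: lon ⌊256.3071/20⌋ = 12 → M; lat ⌊75.6541/10⌋ = 7 → H.
Square: lon ⌊16.3071/2⌋ = 8; lat ⌊5.6541/1⌋ = 5.
Subsquare: lon ⌊0.3071/0.0833333⌋ = 3 → d; lat ⌊0.6541/0.0416667⌋ = 15 → p.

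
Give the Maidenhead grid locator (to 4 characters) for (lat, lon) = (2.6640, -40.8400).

GJ92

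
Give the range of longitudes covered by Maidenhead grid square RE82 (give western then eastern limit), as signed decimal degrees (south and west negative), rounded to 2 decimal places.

176.00, 178.00

Field R=17, E=4: +17·20° lon, +4·10° lat → SW at lon 160°, lat -50°.
Square 8, 2: +8·2° lon, +2·1° lat → SW at lon 176°, lat -48°.
Cell spans 2° lon × 1° lat.
west 176.00, east 178.00.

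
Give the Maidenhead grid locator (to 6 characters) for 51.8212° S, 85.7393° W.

Offset from 180°W / 90°S: lon 94.2607°, lat 38.1788°.
Field (20°×10°, letters A–R): 94.2607/20 → 4 → E, 38.1788/10 → 3 → D; chars ED.
Square (2°×1°, digits 0–9): 14.2607/2 → 7, 8.1788/1 → 8; chars 78.
Subsquare (5′×2.5′, letters a–x): 0.2607/0.0833333 → 3 → d, 0.1788/0.0416667 → 4 → e; chars de.

ED78de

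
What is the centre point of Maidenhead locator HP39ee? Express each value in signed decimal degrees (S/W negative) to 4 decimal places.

Field H=7, P=15: +7·20° lon, +15·10° lat → SW at lon -40°, lat 60°.
Square 3, 9: +3·2° lon, +9·1° lat → SW at lon -34°, lat 69°.
Subsquare e=4, e=4: +4·0.0833333° lon, +4·0.0416667° lat → SW at lon -33.6667°, lat 69.1667°.
Cell spans 0.0833333° lon × 0.0416667° lat. Centre is SW corner plus half of each.
latitude 69.1875, longitude -33.6250.

69.1875, -33.6250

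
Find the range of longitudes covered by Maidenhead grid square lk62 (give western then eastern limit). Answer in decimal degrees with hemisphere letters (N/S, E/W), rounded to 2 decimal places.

52.00° E, 54.00° E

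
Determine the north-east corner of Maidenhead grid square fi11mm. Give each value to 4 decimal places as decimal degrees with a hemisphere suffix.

8.4583° S, 76.9167° W

Field F=5, I=8: +5·20° lon, +8·10° lat → SW at lon -80°, lat -10°.
Square 1, 1: +1·2° lon, +1·1° lat → SW at lon -78°, lat -9°.
Subsquare m=12, m=12: +12·0.0833333° lon, +12·0.0416667° lat → SW at lon -77°, lat -8.5°.
Cell spans 0.0833333° lon × 0.0416667° lat. NE corner is SW corner plus one full cell.
latitude 8.4583° S, longitude 76.9167° W.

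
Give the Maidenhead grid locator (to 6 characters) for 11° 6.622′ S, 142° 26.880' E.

QH18fv

Add 180° to longitude and 90° to latitude: 322.4480, 78.8896.
Field (20°×10°, letters A–R): lon ⌊322.4480/20⌋ = 16 → Q; lat ⌊78.8896/10⌋ = 7 → H.
Square (2°×1°, digits 0–9): lon ⌊2.4480/2⌋ = 1; lat ⌊8.8896/1⌋ = 8.
Subsquare (5′×2.5′, letters a–x): lon ⌊0.4480/0.0833333⌋ = 5 → f; lat ⌊0.8896/0.0416667⌋ = 21 → v.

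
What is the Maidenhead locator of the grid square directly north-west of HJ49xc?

Longitude subsquare x = 23; −1 → 22 = w.
Latitude subsquare c = 2; +1 → 3 = d.

HJ49wd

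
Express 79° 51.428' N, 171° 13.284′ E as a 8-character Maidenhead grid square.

Shift to the Maidenhead origin (180°W, 90°S): lon 351.22140, lat 169.85713.
Field (20°×10°, letters A–R): lon ⌊351.22140/20⌋ = 17 → R; lat ⌊169.85713/10⌋ = 16 → Q.
Square (2°×1°, digits 0–9): lon ⌊11.22140/2⌋ = 5; lat ⌊9.85713/1⌋ = 9.
Subsquare (5′×2.5′, letters a–x): lon ⌊1.22140/0.0833333⌋ = 14 → o; lat ⌊0.85713/0.0416667⌋ = 20 → u.
Extended square (30″×15″, digits 0–9): lon ⌊0.05473/0.00833333⌋ = 6; lat ⌊0.02380/0.00416667⌋ = 5.

RQ59ou65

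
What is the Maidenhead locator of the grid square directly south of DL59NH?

DL59ng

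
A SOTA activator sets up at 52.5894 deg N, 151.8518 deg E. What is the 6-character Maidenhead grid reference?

QO52wo

Shift to the Maidenhead origin (180°W, 90°S): lon 331.8518, lat 142.5894.
Field (20°×10°, letters A–R): lon ⌊331.8518/20⌋ = 16 → Q; lat ⌊142.5894/10⌋ = 14 → O.
Square (2°×1°, digits 0–9): lon ⌊11.8518/2⌋ = 5; lat ⌊2.5894/1⌋ = 2.
Subsquare (5′×2.5′, letters a–x): lon ⌊1.8518/0.0833333⌋ = 22 → w; lat ⌊0.5894/0.0416667⌋ = 14 → o.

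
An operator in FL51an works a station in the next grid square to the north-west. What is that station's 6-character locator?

FL41xo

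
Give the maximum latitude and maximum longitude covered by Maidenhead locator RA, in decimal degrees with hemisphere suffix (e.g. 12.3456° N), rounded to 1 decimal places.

80.0° S, 180.0° E

Field R=17, A=0: +17·20° lon, +0·10° lat → SW at lon 160°, lat -90°.
Cell spans 20° lon × 10° lat. NE corner is SW corner plus one full cell.
latitude 80.0° S, longitude 180.0° E.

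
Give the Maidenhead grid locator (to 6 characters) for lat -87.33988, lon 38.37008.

Add 180° to longitude and 90° to latitude: 218.3701, 2.6601.
Field: lon ⌊218.3701/20⌋ = 10 → K; lat ⌊2.6601/10⌋ = 0 → A.
Square: lon ⌊18.3701/2⌋ = 9; lat ⌊2.6601/1⌋ = 2.
Subsquare: lon ⌊0.3701/0.0833333⌋ = 4 → e; lat ⌊0.6601/0.0416667⌋ = 15 → p.

KA92ep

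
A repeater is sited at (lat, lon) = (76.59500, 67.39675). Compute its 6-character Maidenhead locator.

Offset from 180°W / 90°S: lon 247.3967°, lat 166.5950°.
Field: lon ⌊247.3967/20⌋ = 12 → M; lat ⌊166.5950/10⌋ = 16 → Q.
Square: lon ⌊7.3967/2⌋ = 3; lat ⌊6.5950/1⌋ = 6.
Subsquare: lon ⌊1.3967/0.0833333⌋ = 16 → q; lat ⌊0.5950/0.0416667⌋ = 14 → o.

MQ36qo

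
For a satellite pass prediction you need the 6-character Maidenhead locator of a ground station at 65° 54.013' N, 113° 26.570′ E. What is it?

Add 180° to longitude and 90° to latitude: 293.4428, 155.9002.
Field (20°×10°, letters A–R): 293.4428/20 → 14 → O, 155.9002/10 → 15 → P; chars OP.
Square (2°×1°, digits 0–9): 13.4428/2 → 6, 5.9002/1 → 5; chars 65.
Subsquare (5′×2.5′, letters a–x): 1.4428/0.0833333 → 17 → r, 0.9002/0.0416667 → 21 → v; chars rv.

OP65rv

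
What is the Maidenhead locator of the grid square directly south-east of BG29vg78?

BG29vg87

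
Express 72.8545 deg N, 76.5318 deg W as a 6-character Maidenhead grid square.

FQ12ru

Add 180° to longitude and 90° to latitude: 103.4682, 162.8545.
Field: lon ⌊103.4682/20⌋ = 5 → F; lat ⌊162.8545/10⌋ = 16 → Q.
Square: lon ⌊3.4682/2⌋ = 1; lat ⌊2.8545/1⌋ = 2.
Subsquare: lon ⌊1.4682/0.0833333⌋ = 17 → r; lat ⌊0.8545/0.0416667⌋ = 20 → u.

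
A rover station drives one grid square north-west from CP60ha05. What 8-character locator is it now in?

CP60ga96

Longitude extended square 0; −1 → -1, wraps to 9, carry into subsquare.
Longitude subsquare h = 7; −1 → 6 = g.
Latitude extended square 5; +1 → 6.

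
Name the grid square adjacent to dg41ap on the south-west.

DG31xo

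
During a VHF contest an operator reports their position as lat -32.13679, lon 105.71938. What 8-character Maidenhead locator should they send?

OF27uu67

Shift to the Maidenhead origin (180°W, 90°S): lon 285.71938, lat 57.86321.
Field: 285.71938/20 → 14 → O, 57.86321/10 → 5 → F; chars OF.
Square: 5.71938/2 → 2, 7.86321/1 → 7; chars 27.
Subsquare: 1.71938/0.0833333 → 20 → u, 0.86321/0.0416667 → 20 → u; chars uu.
Extended square: 0.05271/0.00833333 → 6, 0.02988/0.00416667 → 7; chars 67.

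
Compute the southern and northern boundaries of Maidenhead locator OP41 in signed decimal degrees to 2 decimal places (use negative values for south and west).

61.00, 62.00

Field O=14, P=15: +14·20° lon, +15·10° lat → SW at lon 100°, lat 60°.
Square 4, 1: +4·2° lon, +1·1° lat → SW at lon 108°, lat 61°.
Cell spans 2° lon × 1° lat.
south 61.00, north 62.00.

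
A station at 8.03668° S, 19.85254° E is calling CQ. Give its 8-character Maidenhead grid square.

Offset from 180°W / 90°S: lon 199.85254°, lat 81.96332°.
Field (20°×10°, letters A–R): 199.85254/20 → 9 → J, 81.96332/10 → 8 → I; chars JI.
Square (2°×1°, digits 0–9): 19.85254/2 → 9, 1.96332/1 → 1; chars 91.
Subsquare (5′×2.5′, letters a–x): 1.85254/0.0833333 → 22 → w, 0.96332/0.0416667 → 23 → x; chars wx.
Extended square (30″×15″, digits 0–9): 0.01921/0.00833333 → 2, 0.00499/0.00416667 → 1; chars 21.

JI91wx21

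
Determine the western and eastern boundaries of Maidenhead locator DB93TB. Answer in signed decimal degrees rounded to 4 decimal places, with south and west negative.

-100.4167, -100.3333

Field D=3, B=1: +3·20° lon, +1·10° lat → SW at lon -120°, lat -80°.
Square 9, 3: +9·2° lon, +3·1° lat → SW at lon -102°, lat -77°.
Subsquare t=19, b=1: +19·0.0833333° lon, +1·0.0416667° lat → SW at lon -100.417°, lat -76.9583°.
Cell spans 0.0833333° lon × 0.0416667° lat.
west -100.4167, east -100.3333.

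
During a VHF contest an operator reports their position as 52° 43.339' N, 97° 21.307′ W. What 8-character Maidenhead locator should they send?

Offset from 180°W / 90°S: lon 82.64488°, lat 142.72232°.
Field: 82.64488/20 → 4 → E, 142.72232/10 → 14 → O; chars EO.
Square: 2.64488/2 → 1, 2.72232/1 → 2; chars 12.
Subsquare: 0.64488/0.0833333 → 7 → h, 0.72232/0.0416667 → 17 → r; chars hr.
Extended square: 0.06155/0.00833333 → 7, 0.01398/0.00416667 → 3; chars 73.

EO12hr73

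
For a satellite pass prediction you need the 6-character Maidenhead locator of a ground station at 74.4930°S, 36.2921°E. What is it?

KB85dm

Add 180° to longitude and 90° to latitude: 216.2921, 15.5070.
Field: lon ⌊216.2921/20⌋ = 10 → K; lat ⌊15.5070/10⌋ = 1 → B.
Square: lon ⌊16.2921/2⌋ = 8; lat ⌊5.5070/1⌋ = 5.
Subsquare: lon ⌊0.2921/0.0833333⌋ = 3 → d; lat ⌊0.5070/0.0416667⌋ = 12 → m.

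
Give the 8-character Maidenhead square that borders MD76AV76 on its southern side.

MD76av75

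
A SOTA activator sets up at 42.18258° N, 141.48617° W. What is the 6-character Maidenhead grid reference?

Shift to the Maidenhead origin (180°W, 90°S): lon 38.5138, lat 132.1826.
Field: 38.5138/20 → 1 → B, 132.1826/10 → 13 → N; chars BN.
Square: 18.5138/2 → 9, 2.1826/1 → 2; chars 92.
Subsquare: 0.5138/0.0833333 → 6 → g, 0.1826/0.0416667 → 4 → e; chars ge.

BN92ge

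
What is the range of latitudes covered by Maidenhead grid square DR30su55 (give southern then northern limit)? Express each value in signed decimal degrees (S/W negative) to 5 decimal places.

80.85417, 80.85833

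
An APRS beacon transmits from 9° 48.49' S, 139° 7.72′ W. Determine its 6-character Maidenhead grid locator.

CI00ke

Offset from 180°W / 90°S: lon 40.8713°, lat 80.1918°.
Field (20°×10°, letters A–R): 40.8713/20 → 2 → C, 80.1918/10 → 8 → I; chars CI.
Square (2°×1°, digits 0–9): 0.8713/2 → 0, 0.1918/1 → 0; chars 00.
Subsquare (5′×2.5′, letters a–x): 0.8713/0.0833333 → 10 → k, 0.1918/0.0416667 → 4 → e; chars ke.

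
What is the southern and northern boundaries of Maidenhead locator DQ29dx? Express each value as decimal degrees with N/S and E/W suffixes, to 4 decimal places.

Field D=3, Q=16: +3·20° lon, +16·10° lat → SW at lon -120°, lat 70°.
Square 2, 9: +2·2° lon, +9·1° lat → SW at lon -116°, lat 79°.
Subsquare d=3, x=23: +3·0.0833333° lon, +23·0.0416667° lat → SW at lon -115.75°, lat 79.9583°.
Cell spans 0.0833333° lon × 0.0416667° lat.
south 79.9583° N, north 80.0000° N.

79.9583° N, 80.0000° N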